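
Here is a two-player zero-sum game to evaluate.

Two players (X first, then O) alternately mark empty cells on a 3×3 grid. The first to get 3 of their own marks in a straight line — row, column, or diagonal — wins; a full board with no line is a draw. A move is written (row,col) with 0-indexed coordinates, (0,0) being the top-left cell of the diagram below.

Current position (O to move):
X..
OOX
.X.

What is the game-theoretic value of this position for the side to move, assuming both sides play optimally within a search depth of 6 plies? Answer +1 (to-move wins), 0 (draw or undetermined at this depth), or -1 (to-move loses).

[X../OOX/.X.] O move#1: (0,1):-1/XO./OOX/.X., (0,2):+0/X.O/OOX/.X.*, (2,0):-1/X../OOX/OX., (2,2):+0/X../OOX/.XO
[X.O/OOX/.X.] X move#2: (0,1):-1/XXO/OOX/.X., (2,0):+0/X.O/OOX/XX.*, (2,2):-1/X.O/OOX/.XX
[X.O/OOX/XX.] O move#3: (0,1):-1/XOO/OOX/XX., (2,2):+0/X.O/OOX/XXO*
[X.O/OOX/XXO] X move#4: (0,1):+0/XXO/OOX/XXO*
[XXO/OOX/XXO] end (terminal +0, O#5); searched X../OOX/.X. to 6

value(X../OOX/.X., O) = 0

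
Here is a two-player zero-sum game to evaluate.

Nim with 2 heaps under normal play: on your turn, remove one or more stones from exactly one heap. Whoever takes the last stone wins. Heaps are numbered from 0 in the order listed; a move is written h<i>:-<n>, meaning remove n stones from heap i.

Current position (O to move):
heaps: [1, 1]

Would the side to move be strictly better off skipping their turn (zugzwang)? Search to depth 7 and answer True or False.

[(1,1)] O move#1: h0:-1:-1/(0,1)*, h1:-1:-1/(1,0)
[(0,1)] X move#2: h1:-1:+1/(0,0)*
[(0,0)] end (terminal -1, O#3); searched (1,1) to 7
if O skipped the turn, X would face:
~ [(1,1)] X move#1: h0:-1:-1/(0,1)*, h1:-1:-1/(1,0)
~ [(0,1)] O move#2: h1:-1:+1/(0,0)*
~ [(0,0)] end (terminal -1, X#3); searched (1,1) to 7
compare (O): move=-1 vs pass=+1

zugzwang((1,1), O) = True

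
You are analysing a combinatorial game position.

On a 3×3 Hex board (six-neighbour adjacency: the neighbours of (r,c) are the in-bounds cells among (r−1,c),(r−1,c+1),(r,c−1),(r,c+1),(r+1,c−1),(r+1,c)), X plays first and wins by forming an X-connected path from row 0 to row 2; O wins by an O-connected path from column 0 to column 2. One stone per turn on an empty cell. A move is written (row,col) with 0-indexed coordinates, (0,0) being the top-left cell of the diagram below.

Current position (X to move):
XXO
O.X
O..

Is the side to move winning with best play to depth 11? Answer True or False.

[XXO/O.X/O..] X move#1: (1,1):+1/XXO/OXX/O..*, (2,1):-1/XXO/O.X/OX., (2,2):-1/XXO/O.X/O.X
[XXO/OXX/O..] O move#2: (2,1):-1/XXO/OXX/OO.*, (2,2):-1/XXO/OXX/O.O
[XXO/OXX/OO.] X move#3: (2,2):+1/XXO/OXX/OOX*
[XXO/OXX/OOX] end (terminal -1, O#4); searched XXO/O.X/O.. to 11

X winning at [XXO/O.X/O..]: True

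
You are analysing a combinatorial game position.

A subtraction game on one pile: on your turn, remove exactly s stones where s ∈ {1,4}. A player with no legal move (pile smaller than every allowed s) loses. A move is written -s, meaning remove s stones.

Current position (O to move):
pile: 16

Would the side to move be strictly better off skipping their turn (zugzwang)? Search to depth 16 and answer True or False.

[16] O move#1: -1:+1/15*, -4:+1/12
[15] X move#2: -1:-1/14*, -4:-1/11
[14] O move#3: -1:-1/13, -4:+1/10*
[10] X move#4: -1:-1/9*, -4:-1/6
[9] O move#5: -1:-1/8, -4:+1/5*
[5] X move#6: -1:-1/4*, -4:-1/1
[4] O move#7: -1:-1/3, -4:+1/0*
[0] end (terminal -1, X#8); searched 16 to 16
pass branch (X moves first from the same position):
  | [16] X move#1: -1:+1/15*, -4:+1/12
  | [15] O move#2: -1:-1/14*, -4:-1/11
  | [14] X move#3: -1:-1/13, -4:+1/10*
  | [10] O move#4: -1:-1/9*, -4:-1/6
  | [9] X move#5: -1:-1/8, -4:+1/5*
  | [5] O move#6: -1:-1/4*, -4:-1/1
  | [4] X move#7: -1:-1/3, -4:+1/0*
  | [0] end (terminal -1, O#8); searched 16 to 16
O moving scores +1; O passing scores -1

zugzwang(16, O) = False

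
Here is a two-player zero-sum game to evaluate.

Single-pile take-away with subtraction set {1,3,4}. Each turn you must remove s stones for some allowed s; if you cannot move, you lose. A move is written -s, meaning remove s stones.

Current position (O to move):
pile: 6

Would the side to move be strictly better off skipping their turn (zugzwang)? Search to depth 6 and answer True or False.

zugzwang(6, O) = False

p1 O@[6]: -1[5]-1 -3[3]-1 -4[2]+1*
p2 X@[2]: -1[1]-1*
p3 O@[1]: -1[0]+1*
p4 X@[0] terminal -1; root [6] d6
suppose O passes — search the same position with X to move:
pass> p1 X@[6]: -1[5]-1 -3[3]-1 -4[2]+1*
pass> p2 O@[2]: -1[1]-1*
pass> p3 X@[1]: -1[0]+1*
pass> p4 O@[0] terminal -1; root [6] d6
for O: play +1, pass -1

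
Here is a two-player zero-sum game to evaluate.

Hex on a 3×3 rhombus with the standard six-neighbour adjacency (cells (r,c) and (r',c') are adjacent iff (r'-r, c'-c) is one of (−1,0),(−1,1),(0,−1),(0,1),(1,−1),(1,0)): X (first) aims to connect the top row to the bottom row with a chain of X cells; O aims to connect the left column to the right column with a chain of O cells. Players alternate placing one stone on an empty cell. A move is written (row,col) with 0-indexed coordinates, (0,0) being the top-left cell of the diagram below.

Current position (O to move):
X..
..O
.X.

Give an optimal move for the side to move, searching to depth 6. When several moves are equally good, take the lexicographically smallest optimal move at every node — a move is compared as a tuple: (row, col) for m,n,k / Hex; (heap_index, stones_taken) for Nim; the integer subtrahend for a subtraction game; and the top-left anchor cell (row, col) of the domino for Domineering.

O's best at [X../..O/.X.]: (1,1)

p1 O@[X../..O/.X.]: (0,1)[XO./..O/.X.]-1 (0,2)[X.O/..O/.X.]-1 (1,0)[X../O.O/.X.]-1 (1,1)[X../.OO/.X.]+1* (2,0)[X../..O/OX.]-1 (2,2)[X../..O/.XO]-1
p2 X@[X../.OO/.X.]: (0,1)[XX./.OO/.X.]-1* (0,2)[X.X/.OO/.X.]-1 (1,0)[X../XOO/.X.]-1 (2,0)[X../.OO/XX.]-1 (2,2)[X../.OO/.XX]-1
p3 O@[XX./.OO/.X.]: (0,2)[XXO/.OO/.X.]+1* (1,0)[XX./OOO/.X.]+1 (2,0)[XX./.OO/OX.]+1 (2,2)[XX./.OO/.XO]+1
p4 X@[XXO/.OO/.X.]: (1,0)[XXO/XOO/.X.]-1* (2,0)[XXO/.OO/XX.]-1 (2,2)[XXO/.OO/.XX]-1
p5 O@[XXO/XOO/.X.]: (2,0)[XXO/XOO/OX.]+1* (2,2)[XXO/XOO/.XO]-1
p6 X@[XXO/XOO/OX.] terminal -1; root [X../..O/.X.] d6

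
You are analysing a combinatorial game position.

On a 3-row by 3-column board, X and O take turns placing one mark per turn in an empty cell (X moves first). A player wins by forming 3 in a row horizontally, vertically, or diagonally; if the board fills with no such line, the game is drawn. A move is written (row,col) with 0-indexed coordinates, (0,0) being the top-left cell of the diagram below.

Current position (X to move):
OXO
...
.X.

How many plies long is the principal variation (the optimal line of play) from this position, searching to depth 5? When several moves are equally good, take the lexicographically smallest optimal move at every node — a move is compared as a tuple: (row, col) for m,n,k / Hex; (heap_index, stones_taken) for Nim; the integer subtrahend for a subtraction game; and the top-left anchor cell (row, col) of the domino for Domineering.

ply 1, X at OXO/.../.X. | (1,0)=-1→OXO/X../.X.; (1,1)=+1→OXO/.X./.X.*; (1,2)=-1→OXO/..X/.X.; (2,0)=+1→OXO/.../XX.; (2,2)=+1→OXO/.../.XX
ply 2: OXO/.X./.X. is terminal -1 (O); from OXO/.../.X. depth 5

PV length from [OXO/.../.X.]: 1 ply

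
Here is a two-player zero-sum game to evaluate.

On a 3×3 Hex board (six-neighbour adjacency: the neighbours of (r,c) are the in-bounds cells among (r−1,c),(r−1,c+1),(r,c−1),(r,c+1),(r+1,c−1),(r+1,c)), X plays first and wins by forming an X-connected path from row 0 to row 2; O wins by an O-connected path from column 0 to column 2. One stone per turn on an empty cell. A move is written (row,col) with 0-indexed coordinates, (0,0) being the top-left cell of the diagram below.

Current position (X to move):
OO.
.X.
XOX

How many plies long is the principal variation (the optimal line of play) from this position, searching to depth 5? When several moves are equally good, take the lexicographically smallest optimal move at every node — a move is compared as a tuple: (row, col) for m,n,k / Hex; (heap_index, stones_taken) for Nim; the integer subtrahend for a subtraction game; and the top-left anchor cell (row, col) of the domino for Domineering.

PV length from [OO./.X./XOX]: 1 ply

[OO./.X./XOX] X move#1: (0,2):+1/OOX/.X./XOX*, (1,0):-1/OO./XX./XOX, (1,2):-1/OO./.XX/XOX
[OOX/.X./XOX] end (terminal -1, O#2); searched OO./.X./XOX to 5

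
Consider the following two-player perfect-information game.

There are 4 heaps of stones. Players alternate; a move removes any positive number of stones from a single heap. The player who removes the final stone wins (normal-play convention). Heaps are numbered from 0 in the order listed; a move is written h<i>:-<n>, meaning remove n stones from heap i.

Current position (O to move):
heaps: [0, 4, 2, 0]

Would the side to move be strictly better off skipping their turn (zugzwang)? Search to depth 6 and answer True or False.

zugzwang((0,4,2,0), O) = False

ply 1, O at (0,4,2,0) | h1:-1=-1→(0,3,2,0); h1:-2=+1→(0,2,2,0)*; h1:-3=-1→(0,1,2,0); h1:-4=-1→(0,0,2,0); h2:-1=-1→(0,4,1,0); h2:-2=-1→(0,4,0,0)
ply 2, X at (0,2,2,0) | h1:-1=-1→(0,1,2,0)*; h1:-2=-1→(0,0,2,0); h2:-1=-1→(0,2,1,0); h2:-2=-1→(0,2,0,0)
ply 3, O at (0,1,2,0) | h1:-1=-1→(0,0,2,0); h2:-1=+1→(0,1,1,0)*; h2:-2=-1→(0,1,0,0)
ply 4, X at (0,1,1,0) | h1:-1=-1→(0,0,1,0)*; h2:-1=-1→(0,1,0,0)
ply 5, O at (0,0,1,0) | h2:-1=+1→(0,0,0,0)*
ply 6: (0,0,0,0) is terminal -1 (X); from (0,4,2,0) depth 6
if O skipped the turn, X would face:
~ ply 1, X at (0,4,2,0) | h1:-1=-1→(0,3,2,0); h1:-2=+1→(0,2,2,0)*; h1:-3=-1→(0,1,2,0); h1:-4=-1→(0,0,2,0); h2:-1=-1→(0,4,1,0); h2:-2=-1→(0,4,0,0)
~ ply 2, O at (0,2,2,0) | h1:-1=-1→(0,1,2,0)*; h1:-2=-1→(0,0,2,0); h2:-1=-1→(0,2,1,0); h2:-2=-1→(0,2,0,0)
~ ply 3, X at (0,1,2,0) | h1:-1=-1→(0,0,2,0); h2:-1=+1→(0,1,1,0)*; h2:-2=-1→(0,1,0,0)
~ ply 4, O at (0,1,1,0) | h1:-1=-1→(0,0,1,0)*; h2:-1=-1→(0,1,0,0)
~ ply 5, X at (0,0,1,0) | h2:-1=+1→(0,0,0,0)*
~ ply 6: (0,0,0,0) is terminal -1 (O); from (0,4,2,0) depth 6
compare (O): move=+1 vs pass=-1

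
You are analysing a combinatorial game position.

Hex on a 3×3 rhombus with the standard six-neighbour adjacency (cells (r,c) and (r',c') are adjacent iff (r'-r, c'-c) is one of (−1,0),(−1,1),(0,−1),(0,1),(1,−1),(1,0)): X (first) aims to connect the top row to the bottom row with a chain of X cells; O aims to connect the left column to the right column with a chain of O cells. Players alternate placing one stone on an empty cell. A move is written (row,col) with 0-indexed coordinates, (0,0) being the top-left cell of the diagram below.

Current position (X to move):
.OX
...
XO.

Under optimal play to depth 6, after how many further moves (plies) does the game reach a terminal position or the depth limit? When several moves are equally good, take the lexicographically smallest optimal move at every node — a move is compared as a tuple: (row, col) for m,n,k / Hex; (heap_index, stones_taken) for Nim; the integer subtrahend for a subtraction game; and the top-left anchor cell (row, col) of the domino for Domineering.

p1 X@[.OX/.../XO.]: (0,0)[XOX/.../XO.]+1* (1,0)[.OX/X../XO.]+1 (1,1)[.OX/.X./XO.]+1 (1,2)[.OX/..X/XO.]+1 (2,2)[.OX/.../XOX]+1
p2 O@[XOX/.../XO.]: (1,0)[XOX/O../XO.]-1* (1,1)[XOX/.O./XO.]-1 (1,2)[XOX/..O/XO.]-1 (2,2)[XOX/.../XOO]-1
p3 X@[XOX/O../XO.]: (1,1)[XOX/OX./XO.]+1* (1,2)[XOX/O.X/XO.]+1 (2,2)[XOX/O../XOX]+1
p4 O@[XOX/OX./XO.] terminal -1; root [.OX/.../XO.] d6

PV length from [.OX/.../XO.]: 3 plies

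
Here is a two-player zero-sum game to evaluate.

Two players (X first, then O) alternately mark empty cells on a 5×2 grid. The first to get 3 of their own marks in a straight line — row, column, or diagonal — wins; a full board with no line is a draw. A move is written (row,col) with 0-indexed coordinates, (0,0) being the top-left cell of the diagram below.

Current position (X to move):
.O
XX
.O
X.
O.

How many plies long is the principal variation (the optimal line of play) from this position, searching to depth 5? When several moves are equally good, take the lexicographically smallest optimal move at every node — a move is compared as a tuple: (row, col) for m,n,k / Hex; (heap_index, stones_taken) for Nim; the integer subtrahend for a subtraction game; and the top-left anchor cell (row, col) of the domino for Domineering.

[.O/XX/.O/X./O.] X move#1: (0,0):+0/XO/XX/.O/X./O., (2,0):+1/.O/XX/XO/X./O.*, (3,1):+0/.O/XX/.O/XX/O., (4,1):+0/.O/XX/.O/X./OX
[.O/XX/XO/X./O.] end (terminal -1, O#2); searched .O/XX/.O/X./O. to 5

PV length from [.O/XX/.O/X./O.]: 1 ply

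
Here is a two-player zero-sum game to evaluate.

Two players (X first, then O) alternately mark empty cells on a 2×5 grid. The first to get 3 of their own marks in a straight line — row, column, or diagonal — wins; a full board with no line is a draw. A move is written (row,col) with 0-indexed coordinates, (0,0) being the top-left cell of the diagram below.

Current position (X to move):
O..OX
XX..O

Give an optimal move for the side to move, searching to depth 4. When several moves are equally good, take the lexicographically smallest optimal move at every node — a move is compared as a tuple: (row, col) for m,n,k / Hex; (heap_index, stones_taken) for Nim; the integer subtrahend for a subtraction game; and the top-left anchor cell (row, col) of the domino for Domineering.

p1 X@[O..OX/XX..O]: (0,1)[OX.OX/XX..O]+0 (0,2)[O.XOX/XX..O]+0 (1,2)[O..OX/XXX.O]+1* (1,3)[O..OX/XX.XO]+0
p2 O@[O..OX/XXX.O] terminal -1; root [O..OX/XX..O] d4

X's best at [O..OX/XX..O]: (1,2)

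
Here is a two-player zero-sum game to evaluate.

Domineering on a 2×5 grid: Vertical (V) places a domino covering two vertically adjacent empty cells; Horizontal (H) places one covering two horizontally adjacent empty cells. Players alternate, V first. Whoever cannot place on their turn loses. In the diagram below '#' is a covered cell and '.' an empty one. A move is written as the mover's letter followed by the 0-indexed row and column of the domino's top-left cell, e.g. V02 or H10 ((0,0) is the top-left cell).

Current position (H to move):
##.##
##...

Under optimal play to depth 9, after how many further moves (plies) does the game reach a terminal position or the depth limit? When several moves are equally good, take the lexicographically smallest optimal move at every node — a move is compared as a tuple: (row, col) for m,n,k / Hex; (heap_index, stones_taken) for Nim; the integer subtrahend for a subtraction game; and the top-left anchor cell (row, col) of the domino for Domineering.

p1 H@[##.##/##...]: H12[##.##/####.]+1* H13[##.##/##.##]-1
p2 V@[##.##/####.] terminal -1; root [##.##/##...] d9

PV length from [##.##/##...]: 1 ply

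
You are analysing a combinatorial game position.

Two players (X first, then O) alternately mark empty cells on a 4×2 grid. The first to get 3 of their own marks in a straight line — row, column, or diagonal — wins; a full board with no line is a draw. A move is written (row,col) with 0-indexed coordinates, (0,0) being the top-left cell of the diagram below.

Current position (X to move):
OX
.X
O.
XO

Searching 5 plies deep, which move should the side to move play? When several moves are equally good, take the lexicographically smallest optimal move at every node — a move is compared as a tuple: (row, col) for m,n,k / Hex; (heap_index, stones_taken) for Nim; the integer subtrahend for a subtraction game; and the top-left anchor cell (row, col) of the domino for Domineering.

X's best at [OX/.X/O./XO]: (2,1)

p1 X@[OX/.X/O./XO]: (1,0)[OX/XX/O./XO]+0 (2,1)[OX/.X/OX/XO]+1*
p2 O@[OX/.X/OX/XO] terminal -1; root [OX/.X/O./XO] d5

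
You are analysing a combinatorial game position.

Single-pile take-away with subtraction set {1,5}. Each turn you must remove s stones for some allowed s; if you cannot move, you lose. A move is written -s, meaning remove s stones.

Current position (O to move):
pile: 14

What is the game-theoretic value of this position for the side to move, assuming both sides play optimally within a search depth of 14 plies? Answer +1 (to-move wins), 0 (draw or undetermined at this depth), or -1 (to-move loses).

value(14, O) = -1

ply 1, O at 14 | -1=-1→13*; -5=-1→9
ply 2, X at 13 | -1=+1→12*; -5=+1→8
ply 3, O at 12 | -1=-1→11*; -5=-1→7
ply 4, X at 11 | -1=+1→10*; -5=+1→6
ply 5, O at 10 | -1=-1→9*; -5=-1→5
ply 6, X at 9 | -1=+1→8*; -5=+1→4
ply 7, O at 8 | -1=-1→7*; -5=-1→3
ply 8, X at 7 | -1=+1→6*; -5=+1→2
ply 9, O at 6 | -1=-1→5*; -5=-1→1
ply 10, X at 5 | -1=+1→4*; -5=+1→0
ply 11, O at 4 | -1=-1→3*
ply 12, X at 3 | -1=+1→2*
ply 13, O at 2 | -1=-1→1*
ply 14, X at 1 | -1=+1→0*
ply 15: 0 is terminal -1 (O); from 14 depth 14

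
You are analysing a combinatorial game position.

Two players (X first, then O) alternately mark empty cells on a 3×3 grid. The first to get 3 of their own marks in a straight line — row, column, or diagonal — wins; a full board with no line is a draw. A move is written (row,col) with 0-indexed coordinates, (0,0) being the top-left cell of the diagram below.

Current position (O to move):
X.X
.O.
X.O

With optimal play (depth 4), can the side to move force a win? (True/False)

p1 O@[X.X/.O./X.O]: (0,1)[XOX/.O./X.O]-1* (1,0)[X.X/OO./X.O]-1 (1,2)[X.X/.OO/X.O]-1 (2,1)[X.X/.O./XOO]-1
p2 X@[XOX/.O./X.O]: (1,0)[XOX/XO./X.O]+1* (1,2)[XOX/.OX/X.O]-1 (2,1)[XOX/.O./XXO]+0
p3 O@[XOX/XO./X.O] terminal -1; root [X.X/.O./X.O] d4

O winning at [X.X/.O./X.O]: False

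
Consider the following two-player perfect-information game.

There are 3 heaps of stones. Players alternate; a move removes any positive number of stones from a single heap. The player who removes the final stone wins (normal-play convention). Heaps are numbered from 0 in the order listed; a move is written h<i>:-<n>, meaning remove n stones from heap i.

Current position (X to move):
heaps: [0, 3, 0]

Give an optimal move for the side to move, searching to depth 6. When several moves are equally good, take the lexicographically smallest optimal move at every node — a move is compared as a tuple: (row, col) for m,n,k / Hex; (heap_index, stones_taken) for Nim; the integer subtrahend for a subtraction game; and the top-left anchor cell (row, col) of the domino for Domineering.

ply 1, X at (0,3,0) | h1:-1=-1→(0,2,0); h1:-2=-1→(0,1,0); h1:-3=+1→(0,0,0)*
ply 2: (0,0,0) is terminal -1 (O); from (0,3,0) depth 6

X's best at [(0,3,0)]: h1:-3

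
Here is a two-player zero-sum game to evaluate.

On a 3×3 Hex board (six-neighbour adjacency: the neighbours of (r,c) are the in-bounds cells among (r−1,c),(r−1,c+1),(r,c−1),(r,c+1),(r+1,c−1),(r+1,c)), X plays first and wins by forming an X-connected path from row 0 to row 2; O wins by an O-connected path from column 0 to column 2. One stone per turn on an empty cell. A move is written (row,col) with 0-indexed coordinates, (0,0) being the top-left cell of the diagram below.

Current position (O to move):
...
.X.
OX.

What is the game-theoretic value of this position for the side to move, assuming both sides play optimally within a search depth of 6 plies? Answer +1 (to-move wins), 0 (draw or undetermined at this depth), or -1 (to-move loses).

value(.../.X./OX., O) = -1

p1 O@[.../.X./OX.]: (0,0)[O../.X./OX.]-1* (0,1)[.O./.X./OX.]-1 (0,2)[..O/.X./OX.]-1 (1,0)[.../OX./OX.]-1 (1,2)[.../.XO/OX.]-1 (2,2)[.../.X./OXO]-1
p2 X@[O../.X./OX.]: (0,1)[OX./.X./OX.]+1* (0,2)[O.X/.X./OX.]+1 (1,0)[O../XX./OX.]+1 (1,2)[O../.XX/OX.]+1 (2,2)[O../.X./OXX]+1
p3 O@[OX./.X./OX.] terminal -1; root [.../.X./OX.] d6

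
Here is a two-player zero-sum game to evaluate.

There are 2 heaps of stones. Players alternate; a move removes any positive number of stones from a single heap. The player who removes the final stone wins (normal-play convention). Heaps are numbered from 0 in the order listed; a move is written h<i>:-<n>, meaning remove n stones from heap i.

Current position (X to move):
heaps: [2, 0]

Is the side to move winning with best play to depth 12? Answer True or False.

ply 1, X at (2,0) | h0:-1=-1→(1,0); h0:-2=+1→(0,0)*
ply 2: (0,0) is terminal -1 (O); from (2,0) depth 12

X winning at [(2,0)]: True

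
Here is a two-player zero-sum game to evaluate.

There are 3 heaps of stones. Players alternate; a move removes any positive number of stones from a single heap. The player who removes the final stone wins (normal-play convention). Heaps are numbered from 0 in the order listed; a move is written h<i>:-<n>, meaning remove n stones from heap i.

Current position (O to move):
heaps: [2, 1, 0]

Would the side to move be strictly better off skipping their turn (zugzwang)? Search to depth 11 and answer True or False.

zugzwang((2,1,0), O) = False

ply 1, O at (2,1,0) | h0:-1=+1→(1,1,0)*; h0:-2=-1→(0,1,0); h1:-1=-1→(2,0,0)
ply 2, X at (1,1,0) | h0:-1=-1→(0,1,0)*; h1:-1=-1→(1,0,0)
ply 3, O at (0,1,0) | h1:-1=+1→(0,0,0)*
ply 4: (0,0,0) is terminal -1 (X); from (2,1,0) depth 11
if O skipped the turn, X would face:
~ ply 1, X at (2,1,0) | h0:-1=+1→(1,1,0)*; h0:-2=-1→(0,1,0); h1:-1=-1→(2,0,0)
~ ply 2, O at (1,1,0) | h0:-1=-1→(0,1,0)*; h1:-1=-1→(1,0,0)
~ ply 3, X at (0,1,0) | h1:-1=+1→(0,0,0)*
~ ply 4: (0,0,0) is terminal -1 (O); from (2,1,0) depth 11
compare (O): move=+1 vs pass=-1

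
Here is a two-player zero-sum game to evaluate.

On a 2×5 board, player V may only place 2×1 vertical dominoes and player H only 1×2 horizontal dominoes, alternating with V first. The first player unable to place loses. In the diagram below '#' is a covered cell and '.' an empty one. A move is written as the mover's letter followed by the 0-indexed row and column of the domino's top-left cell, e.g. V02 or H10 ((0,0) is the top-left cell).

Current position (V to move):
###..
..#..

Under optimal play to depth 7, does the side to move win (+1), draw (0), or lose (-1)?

p1 V@[###../..#..]: V03[####./..##.]+1* V04[###.#/..#.#]+1
p2 H@[####./..##.]: H10[####./####.]-1*
p3 V@[####./####.]: V04[#####/#####]+1*
p4 H@[#####/#####] terminal -1; root [###../..#..] d7

value(###../..#.., V) = +1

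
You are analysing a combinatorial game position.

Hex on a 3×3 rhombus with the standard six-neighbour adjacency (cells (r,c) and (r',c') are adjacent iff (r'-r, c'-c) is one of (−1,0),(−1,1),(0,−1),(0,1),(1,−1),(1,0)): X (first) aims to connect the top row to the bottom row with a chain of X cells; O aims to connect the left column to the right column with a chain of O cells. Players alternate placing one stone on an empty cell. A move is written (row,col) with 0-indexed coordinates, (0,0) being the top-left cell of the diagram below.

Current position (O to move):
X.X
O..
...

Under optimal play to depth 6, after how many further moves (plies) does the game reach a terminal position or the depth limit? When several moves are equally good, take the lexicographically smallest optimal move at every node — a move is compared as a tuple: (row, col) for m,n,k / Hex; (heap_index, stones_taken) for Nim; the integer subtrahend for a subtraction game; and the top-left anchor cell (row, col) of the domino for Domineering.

PV length from [X.X/O../...]: 5 plies

[X.X/O../...] O move#1: (0,1):-1/XOX/O../..., (1,1):-1/X.X/OO./..., (1,2):-1/X.X/O.O/..., (2,0):-1/X.X/O../O.., (2,1):+1/X.X/O../.O.*, (2,2):-1/X.X/O../..O
[X.X/O../.O.] X move#2: (0,1):-1/XXX/O../.O.*, (1,1):-1/X.X/OX./.O., (1,2):-1/X.X/O.X/.O., (2,0):-1/X.X/O../XO., (2,2):-1/X.X/O../.OX
[XXX/O../.O.] O move#3: (1,1):+1/XXX/OO./.O.*, (1,2):+1/XXX/O.O/.O., (2,0):+1/XXX/O../OO., (2,2):+1/XXX/O../.OO
[XXX/OO./.O.] X move#4: (1,2):-1/XXX/OOX/.O.*, (2,0):-1/XXX/OO./XO., (2,2):-1/XXX/OO./.OX
[XXX/OOX/.O.] O move#5: (2,0):-1/XXX/OOX/OO., (2,2):+1/XXX/OOX/.OO*
[XXX/OOX/.OO] end (terminal -1, X#6); searched X.X/O../... to 6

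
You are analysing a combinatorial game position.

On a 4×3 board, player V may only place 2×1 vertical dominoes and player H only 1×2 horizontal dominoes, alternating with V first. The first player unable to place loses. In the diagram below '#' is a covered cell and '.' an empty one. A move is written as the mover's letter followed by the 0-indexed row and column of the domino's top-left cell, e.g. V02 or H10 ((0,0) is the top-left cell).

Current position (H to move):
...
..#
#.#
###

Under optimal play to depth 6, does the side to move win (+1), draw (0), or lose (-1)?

value(.../..#/#.#/###, H) = +1

p1 H@[.../..#/#.#/###]: H00[##./..#/#.#/###]-1 H01[.##/..#/#.#/###]-1 H10[.../###/#.#/###]+1*
p2 V@[.../###/#.#/###] terminal -1; root [.../..#/#.#/###] d6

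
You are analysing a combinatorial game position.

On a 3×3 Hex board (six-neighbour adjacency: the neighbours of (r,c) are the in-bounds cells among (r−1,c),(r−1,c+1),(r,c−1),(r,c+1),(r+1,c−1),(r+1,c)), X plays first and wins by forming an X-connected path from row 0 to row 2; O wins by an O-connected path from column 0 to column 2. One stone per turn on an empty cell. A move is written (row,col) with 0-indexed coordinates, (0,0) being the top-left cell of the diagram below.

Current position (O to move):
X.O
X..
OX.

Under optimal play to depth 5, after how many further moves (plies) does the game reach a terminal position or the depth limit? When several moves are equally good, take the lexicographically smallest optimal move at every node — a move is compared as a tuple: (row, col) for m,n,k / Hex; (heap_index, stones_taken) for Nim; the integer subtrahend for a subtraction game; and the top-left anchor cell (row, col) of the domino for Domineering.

PV length from [X.O/X../OX.]: 1 ply

ply 1, O at X.O/X../OX. | (0,1)=-1→XOO/X../OX.; (1,1)=+1→X.O/XO./OX.*; (1,2)=-1→X.O/X.O/OX.; (2,2)=-1→X.O/X../OXO
ply 2: X.O/XO./OX. is terminal -1 (X); from X.O/X../OX. depth 5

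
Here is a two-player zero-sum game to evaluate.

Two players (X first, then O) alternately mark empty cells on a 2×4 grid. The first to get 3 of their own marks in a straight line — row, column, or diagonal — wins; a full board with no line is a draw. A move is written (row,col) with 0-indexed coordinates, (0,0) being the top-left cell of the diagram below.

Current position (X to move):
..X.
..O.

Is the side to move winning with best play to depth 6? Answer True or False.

X winning at [..X./..O.]: True

p1 X@[..X./..O.]: (0,0)[X.X./..O.]+0 (0,1)[.XX./..O.]+1* (0,3)[..XX/..O.]+0 (1,0)[..X./X.O.]+0 (1,1)[..X./.XO.]+0 (1,3)[..X./..OX]+0
p2 O@[.XX./..O.]: (0,0)[OXX./..O.]-1* (0,3)[.XXO/..O.]-1 (1,0)[.XX./O.O.]-1 (1,1)[.XX./.OO.]-1 (1,3)[.XX./..OO]-1
p3 X@[OXX./..O.]: (0,3)[OXXX/..O.]+1* (1,0)[OXX./X.O.]+0 (1,1)[OXX./.XO.]+0 (1,3)[OXX./..OX]+0
p4 O@[OXXX/..O.] terminal -1; root [..X./..O.] d6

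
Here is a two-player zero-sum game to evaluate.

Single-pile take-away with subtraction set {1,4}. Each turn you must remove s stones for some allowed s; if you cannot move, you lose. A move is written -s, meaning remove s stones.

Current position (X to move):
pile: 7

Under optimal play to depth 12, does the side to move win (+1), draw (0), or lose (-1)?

p1 X@[7]: -1[6]-1* -4[3]-1
p2 O@[6]: -1[5]+1* -4[2]+1
p3 X@[5]: -1[4]-1* -4[1]-1
p4 O@[4]: -1[3]-1 -4[0]+1*
p5 X@[0] terminal -1; root [7] d12

value(7, X) = -1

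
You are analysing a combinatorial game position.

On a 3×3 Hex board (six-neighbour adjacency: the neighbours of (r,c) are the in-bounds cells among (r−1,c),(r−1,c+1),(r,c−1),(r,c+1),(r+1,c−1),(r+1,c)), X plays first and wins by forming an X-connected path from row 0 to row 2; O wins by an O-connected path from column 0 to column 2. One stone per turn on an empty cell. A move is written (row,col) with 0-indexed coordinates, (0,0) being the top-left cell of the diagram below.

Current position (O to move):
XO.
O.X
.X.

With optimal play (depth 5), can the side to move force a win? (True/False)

O winning at [XO./O.X/.X.]: True

[XO./O.X/.X.] O move#1: (0,2):+1/XOO/O.X/.X.*, (1,1):-1/XO./OOX/.X., (2,0):-1/XO./O.X/OX., (2,2):-1/XO./O.X/.XO
[XOO/O.X/.X.] end (terminal -1, X#2); searched XO./O.X/.X. to 5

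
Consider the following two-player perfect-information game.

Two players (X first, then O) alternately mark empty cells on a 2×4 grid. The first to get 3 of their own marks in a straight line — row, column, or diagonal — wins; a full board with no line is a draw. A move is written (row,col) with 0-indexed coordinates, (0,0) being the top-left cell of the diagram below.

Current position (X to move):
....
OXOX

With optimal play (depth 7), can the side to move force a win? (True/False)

[..../OXOX] X move#1: (0,0):+0/X.../OXOX*, (0,1):+0/.X../OXOX, (0,2):+0/..X./OXOX, (0,3):+0/...X/OXOX
[X.../OXOX] O move#2: (0,1):+0/XO../OXOX*, (0,2):+0/X.O./OXOX, (0,3):+0/X..O/OXOX
[XO../OXOX] X move#3: (0,2):+0/XOX./OXOX*, (0,3):+0/XO.X/OXOX
[XOX./OXOX] O move#4: (0,3):+0/XOXO/OXOX*
[XOXO/OXOX] end (terminal +0, X#5); searched ..../OXOX to 7

X winning at [..../OXOX]: False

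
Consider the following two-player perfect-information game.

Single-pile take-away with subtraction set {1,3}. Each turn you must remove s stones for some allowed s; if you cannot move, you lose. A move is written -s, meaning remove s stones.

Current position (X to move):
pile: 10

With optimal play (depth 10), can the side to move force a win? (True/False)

X winning at [10]: False

p1 X@[10]: -1[9]-1* -3[7]-1
p2 O@[9]: -1[8]+1* -3[6]+1
p3 X@[8]: -1[7]-1* -3[5]-1
p4 O@[7]: -1[6]+1* -3[4]+1
p5 X@[6]: -1[5]-1* -3[3]-1
p6 O@[5]: -1[4]+1* -3[2]+1
p7 X@[4]: -1[3]-1* -3[1]-1
p8 O@[3]: -1[2]+1* -3[0]+1
p9 X@[2]: -1[1]-1*
p10 O@[1]: -1[0]+1*
p11 X@[0] terminal -1; root [10] d10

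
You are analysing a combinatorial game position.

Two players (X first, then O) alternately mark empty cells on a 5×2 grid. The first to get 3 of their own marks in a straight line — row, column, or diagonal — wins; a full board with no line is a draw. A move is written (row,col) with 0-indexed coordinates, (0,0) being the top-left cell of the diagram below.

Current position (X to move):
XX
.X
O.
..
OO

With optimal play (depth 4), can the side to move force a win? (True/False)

X winning at [XX/.X/O./../OO]: True

p1 X@[XX/.X/O./../OO]: (1,0)[XX/XX/O./../OO]-1 (2,1)[XX/.X/OX/../OO]+1* (3,0)[XX/.X/O./X./OO]+0 (3,1)[XX/.X/O./.X/OO]-1
p2 O@[XX/.X/OX/../OO] terminal -1; root [XX/.X/O./../OO] d4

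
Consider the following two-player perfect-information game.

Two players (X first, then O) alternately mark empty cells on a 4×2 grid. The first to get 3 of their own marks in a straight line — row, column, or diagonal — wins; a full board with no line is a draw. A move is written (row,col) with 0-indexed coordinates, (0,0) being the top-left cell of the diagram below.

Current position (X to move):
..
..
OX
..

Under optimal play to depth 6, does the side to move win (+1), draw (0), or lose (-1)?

value(../../OX/.., X) = +1

ply 1, X at ../../OX/.. | (0,0)=+0→X./../OX/..; (0,1)=+0→.X/../OX/..; (1,0)=+0→../X./OX/..; (1,1)=+1→../.X/OX/..*; (3,0)=+0→../../OX/X.; (3,1)=+0→../../OX/.X
ply 2, O at ../.X/OX/.. | (0,0)=-1→O./.X/OX/..*; (0,1)=-1→.O/.X/OX/..; (1,0)=-1→../OX/OX/..; (3,0)=-1→../.X/OX/O.; (3,1)=-1→../.X/OX/.O
ply 3, X at O./.X/OX/.. | (0,1)=+1→OX/.X/OX/..*; (1,0)=+1→O./XX/OX/..; (3,0)=-1→O./.X/OX/X.; (3,1)=+1→O./.X/OX/.X
ply 4: OX/.X/OX/.. is terminal -1 (O); from ../../OX/.. depth 6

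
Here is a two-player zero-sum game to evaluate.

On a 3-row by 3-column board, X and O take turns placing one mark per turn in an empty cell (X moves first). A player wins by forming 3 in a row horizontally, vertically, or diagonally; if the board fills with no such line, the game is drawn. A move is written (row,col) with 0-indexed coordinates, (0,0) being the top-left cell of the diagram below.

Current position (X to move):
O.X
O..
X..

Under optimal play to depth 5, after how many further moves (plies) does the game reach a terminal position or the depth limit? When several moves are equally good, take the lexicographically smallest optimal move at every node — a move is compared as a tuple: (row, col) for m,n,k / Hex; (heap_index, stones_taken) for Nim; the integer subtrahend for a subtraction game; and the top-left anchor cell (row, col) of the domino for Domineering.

PV length from [O.X/O../X..]: 1 ply

[O.X/O../X..] X move#1: (0,1):-1/OXX/O../X.., (1,1):+1/O.X/OX./X..*, (1,2):+1/O.X/O.X/X.., (2,1):+1/O.X/O../XX., (2,2):+1/O.X/O../X.X
[O.X/OX./X..] end (terminal -1, O#2); searched O.X/O../X.. to 5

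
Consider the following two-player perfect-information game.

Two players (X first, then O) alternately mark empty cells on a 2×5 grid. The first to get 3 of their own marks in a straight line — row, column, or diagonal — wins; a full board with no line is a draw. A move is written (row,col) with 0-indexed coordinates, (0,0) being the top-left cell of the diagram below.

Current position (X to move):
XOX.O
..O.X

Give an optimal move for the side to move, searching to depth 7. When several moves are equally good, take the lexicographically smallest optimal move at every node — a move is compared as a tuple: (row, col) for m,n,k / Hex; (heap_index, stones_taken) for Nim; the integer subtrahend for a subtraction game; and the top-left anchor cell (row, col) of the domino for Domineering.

[XOX.O/..O.X] X move#1: (0,3):-1/XOXXO/..O.X, (1,0):+0/XOX.O/X.O.X*, (1,1):+0/XOX.O/.XO.X, (1,3):+0/XOX.O/..OXX
[XOX.O/X.O.X] O move#2: (0,3):+0/XOXOO/X.O.X*, (1,1):+0/XOX.O/XOO.X, (1,3):+0/XOX.O/X.OOX
[XOXOO/X.O.X] X move#3: (1,1):+0/XOXOO/XXO.X*, (1,3):+0/XOXOO/X.OXX
[XOXOO/XXO.X] O move#4: (1,3):+0/XOXOO/XXOOX*
[XOXOO/XXOOX] end (terminal +0, X#5); searched XOX.O/..O.X to 7

X's best at [XOX.O/..O.X]: (1,0)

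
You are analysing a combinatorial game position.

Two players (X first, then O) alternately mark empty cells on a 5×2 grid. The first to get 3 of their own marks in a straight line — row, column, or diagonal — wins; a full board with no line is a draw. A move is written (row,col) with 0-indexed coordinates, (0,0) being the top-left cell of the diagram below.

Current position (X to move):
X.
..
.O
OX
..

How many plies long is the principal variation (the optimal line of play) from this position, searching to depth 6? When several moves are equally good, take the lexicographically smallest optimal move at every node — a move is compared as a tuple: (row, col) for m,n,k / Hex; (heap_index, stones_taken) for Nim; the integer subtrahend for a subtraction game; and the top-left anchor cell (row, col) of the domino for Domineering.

PV length from [X./../.O/OX/..]: 6 plies

ply 1, X at X./../.O/OX/.. | (0,1)=-1→XX/../.O/OX/..; (1,0)=+0→X./X./.O/OX/..*; (1,1)=-1→X./.X/.O/OX/..; (2,0)=+0→X./../XO/OX/..; (4,0)=+0→X./../.O/OX/X.; (4,1)=-1→X./../.O/OX/.X
ply 2, O at X./X./.O/OX/.. | (0,1)=-1→XO/X./.O/OX/..; (1,1)=-1→X./XO/.O/OX/..; (2,0)=+0→X./X./OO/OX/..*; (4,0)=-1→X./X./.O/OX/O.; (4,1)=-1→X./X./.O/OX/.O
ply 3, X at X./X./OO/OX/.. | (0,1)=-1→XX/X./OO/OX/..; (1,1)=-1→X./XX/OO/OX/..; (4,0)=+0→X./X./OO/OX/X.*; (4,1)=-1→X./X./OO/OX/.X
ply 4, O at X./X./OO/OX/X. | (0,1)=+0→XO/X./OO/OX/X.*; (1,1)=+0→X./XO/OO/OX/X.; (4,1)=+0→X./X./OO/OX/XO
ply 5, X at XO/X./OO/OX/X. | (1,1)=+0→XO/XX/OO/OX/X.*; (4,1)=-1→XO/X./OO/OX/XX
ply 6, O at XO/XX/OO/OX/X. | (4,1)=+0→XO/XX/OO/OX/XO*
ply 7: XO/XX/OO/OX/XO is terminal +0 (X); from X./../.O/OX/.. depth 6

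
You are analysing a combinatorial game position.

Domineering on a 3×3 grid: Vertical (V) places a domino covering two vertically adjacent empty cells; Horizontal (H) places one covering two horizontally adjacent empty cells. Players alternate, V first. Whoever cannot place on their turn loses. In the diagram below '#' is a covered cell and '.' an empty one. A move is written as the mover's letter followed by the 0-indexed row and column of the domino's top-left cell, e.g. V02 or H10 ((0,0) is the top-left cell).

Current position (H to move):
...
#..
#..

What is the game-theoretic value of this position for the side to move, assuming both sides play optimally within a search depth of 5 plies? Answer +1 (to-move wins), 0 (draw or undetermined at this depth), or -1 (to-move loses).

ply 1, H at .../#../#.. | H00=-1→##./#../#..; H01=-1→.##/#../#..; H11=+1→.../###/#..*; H21=-1→.../#../###
ply 2: .../###/#.. is terminal -1 (V); from .../#../#.. depth 5

value(.../#../#.., H) = +1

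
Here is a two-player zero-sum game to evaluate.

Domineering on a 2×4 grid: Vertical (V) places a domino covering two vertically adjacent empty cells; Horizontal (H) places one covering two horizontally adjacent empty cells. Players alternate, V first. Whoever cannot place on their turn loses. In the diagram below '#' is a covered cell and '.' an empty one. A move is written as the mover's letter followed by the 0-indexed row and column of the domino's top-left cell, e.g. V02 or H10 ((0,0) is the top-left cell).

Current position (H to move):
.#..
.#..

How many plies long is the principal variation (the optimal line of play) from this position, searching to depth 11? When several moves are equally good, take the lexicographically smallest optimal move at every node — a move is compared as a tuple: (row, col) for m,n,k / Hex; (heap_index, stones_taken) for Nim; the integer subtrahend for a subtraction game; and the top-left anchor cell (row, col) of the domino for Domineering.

p1 H@[.#../.#..]: H02[.###/.#..]+1* H12[.#../.###]+1
p2 V@[.###/.#..]: V00[####/##..]-1*
p3 H@[####/##..]: H12[####/####]+1*
p4 V@[####/####] terminal -1; root [.#../.#..] d11

PV length from [.#../.#..]: 3 plies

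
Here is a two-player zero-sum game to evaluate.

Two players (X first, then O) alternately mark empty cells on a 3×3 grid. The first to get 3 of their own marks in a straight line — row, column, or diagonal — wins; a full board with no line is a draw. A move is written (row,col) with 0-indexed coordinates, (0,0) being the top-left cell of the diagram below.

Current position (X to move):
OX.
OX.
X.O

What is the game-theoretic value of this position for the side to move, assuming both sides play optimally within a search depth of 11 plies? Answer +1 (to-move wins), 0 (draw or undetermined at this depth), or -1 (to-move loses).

value(OX./OX./X.O, X) = +1

[OX./OX./X.O] X move#1: (0,2):+1/OXX/OX./X.O*, (1,2):+1/OX./OXX/X.O, (2,1):+1/OX./OX./XXO
[OXX/OX./X.O] end (terminal -1, O#2); searched OX./OX./X.O to 11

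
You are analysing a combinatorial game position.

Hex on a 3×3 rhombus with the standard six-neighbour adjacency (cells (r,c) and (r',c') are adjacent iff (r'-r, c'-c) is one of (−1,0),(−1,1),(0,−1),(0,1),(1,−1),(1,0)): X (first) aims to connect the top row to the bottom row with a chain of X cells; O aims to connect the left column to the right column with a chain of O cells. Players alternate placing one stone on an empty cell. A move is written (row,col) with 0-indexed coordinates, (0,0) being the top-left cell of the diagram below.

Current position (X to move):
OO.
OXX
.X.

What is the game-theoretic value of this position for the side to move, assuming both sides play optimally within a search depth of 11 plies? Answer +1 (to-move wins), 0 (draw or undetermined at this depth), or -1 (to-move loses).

ply 1, X at OO./OXX/.X. | (0,2)=+1→OOX/OXX/.X.*; (2,0)=-1→OO./OXX/XX.; (2,2)=-1→OO./OXX/.XX
ply 2: OOX/OXX/.X. is terminal -1 (O); from OO./OXX/.X. depth 11

value(OO./OXX/.X., X) = +1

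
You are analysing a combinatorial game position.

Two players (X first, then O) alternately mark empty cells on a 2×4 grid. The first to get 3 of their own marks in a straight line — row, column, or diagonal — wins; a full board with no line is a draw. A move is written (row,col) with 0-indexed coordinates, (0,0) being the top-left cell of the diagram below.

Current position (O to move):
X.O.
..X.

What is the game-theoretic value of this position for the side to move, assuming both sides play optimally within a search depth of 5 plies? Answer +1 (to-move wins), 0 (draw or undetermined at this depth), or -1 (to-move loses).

[X.O./..X.] O move#1: (0,1):+0/XOO./..X.*, (0,3):+0/X.OO/..X., (1,0):+0/X.O./O.X., (1,1):+0/X.O./.OX., (1,3):+0/X.O./..XO
[XOO./..X.] X move#2: (0,3):+0/XOOX/..X.*, (1,0):-1/XOO./X.X., (1,1):-1/XOO./.XX., (1,3):-1/XOO./..XX
[XOOX/..X.] O move#3: (1,0):+0/XOOX/O.X.*, (1,1):+0/XOOX/.OX., (1,3):+0/XOOX/..XO
[XOOX/O.X.] X move#4: (1,1):+0/XOOX/OXX.*, (1,3):+0/XOOX/O.XX
[XOOX/OXX.] O move#5: (1,3):+0/XOOX/OXXO*
[XOOX/OXXO] end (terminal +0, X#6); searched X.O./..X. to 5

value(X.O./..X., O) = 0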